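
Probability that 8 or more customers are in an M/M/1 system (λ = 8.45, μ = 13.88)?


ρ = 8.45/13.88 = 0.6088
P(N ≥ n) = ρ^n = 0.6088^8 = 0.018869

Final: 0.018869


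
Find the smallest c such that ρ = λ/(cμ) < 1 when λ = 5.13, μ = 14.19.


Stability requires cμ > λ ⇔ c > λ/μ.
λ/μ = 5.13/14.19 = 0.3615
Minimum integer c = ⌊0.3615⌋ + 1 = 1
Check: 1·14.19 = 14.19 > 5.13, while 0·14.19 = 0.00 ≤ 5.13

Final: 1 servers


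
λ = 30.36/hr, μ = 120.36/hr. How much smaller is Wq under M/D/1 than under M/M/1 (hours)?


ρ = 30.36/120.36 = 0.2522
Wq(M/M/1) = ρ/(μ−λ) = 0.2522/90.00 = 0.002803 hr
Wq(M/D/1) = ρ/(2(μ−λ)) = 0.001401 hr
Savings = 0.002803 − 0.001401 = 0.001401 hr

Final: 0.001401 hr


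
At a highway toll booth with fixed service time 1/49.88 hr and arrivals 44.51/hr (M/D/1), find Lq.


ρ = 44.51/49.88 = 0.8923
M/D/1: Lq = ρ²/(2(1−ρ)) = 0.7963/(2·0.1077) = 3.69815

Final: 3.69815


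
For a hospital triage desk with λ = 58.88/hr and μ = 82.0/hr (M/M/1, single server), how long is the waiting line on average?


ρ = 58.88/82.0 = 0.7180
Lq = ρ²/(1−ρ) = 0.5156/0.2820 = 1.8287

Final: 1.8287


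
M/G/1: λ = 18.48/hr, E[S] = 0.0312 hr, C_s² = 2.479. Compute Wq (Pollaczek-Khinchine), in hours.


ρ = λ·E[S] = 18.48·0.0312 = 0.5766
E[S²] = E[S]²(1+C_s²) = 0.0312²·(1+2.479) = 0.003387
Wq = λ·E[S²]/(2(1−ρ)) = 18.48·0.003387/(2·0.4234) = 0.07390 hr

Final: 0.07390 hr


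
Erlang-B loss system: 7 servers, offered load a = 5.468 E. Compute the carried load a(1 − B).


B(7,5.468) = 0.150429 (Erlang-B)
Carried load = a(1 − B) = 5.468·(1 − 0.150429) = 5.468·0.849571 = 4.6455 E

Final: 4.6455 Erlangs


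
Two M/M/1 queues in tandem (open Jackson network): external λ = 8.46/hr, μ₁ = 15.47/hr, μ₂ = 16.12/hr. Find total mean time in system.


Each node sees arrival rate λ = 8.46/hr (tandem ⇒ throughput preserved).
W₁ = 1/(μ₁−λ) = 1/(15.47−8.46) = 0.14265 hr
W₂ = 1/(μ₂−λ) = 1/(16.12−8.46) = 0.13055 hr
W_total = W₁ + W₂ = 0.14265 + 0.13055 = 0.27320 hr

Final: 0.27320 hr


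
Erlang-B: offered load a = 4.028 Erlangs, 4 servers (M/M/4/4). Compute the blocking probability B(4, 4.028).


B(c,a) = (a^c/c!) / Σ_{k=0}^{c} a^k/k!
a^4/4! = 10.968484
Σ terms (k=0..4): 1.00000 + 4.02800 + 8.11239 + 10.89224 + 10.96848 = 35.001114
B = 10.968484/35.001114 = 0.313375

Final: 0.313375


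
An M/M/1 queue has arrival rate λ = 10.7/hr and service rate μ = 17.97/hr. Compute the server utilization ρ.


ρ = λ/μ = 10.7/17.97 = 0.5954

Final: 0.5954


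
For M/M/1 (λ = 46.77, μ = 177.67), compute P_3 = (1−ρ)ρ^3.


ρ = 46.77/177.67 = 0.2632
P_n = (1−ρ)·ρ^n = (1 − 0.2632)·0.2632^3 = 0.7368·0.018241 = 0.013440

Final: 0.013440


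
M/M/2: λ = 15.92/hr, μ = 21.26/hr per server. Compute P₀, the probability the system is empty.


a = λ/μ = 15.92/21.26 = 0.7488; ρ = a/c = 0.3744
Σ_{k=0}^{1} a^k/k! (terms k=0..1) = 1.00000 + 0.74882 = 1.74882
Tail: a^2/(2!(1−ρ)) = 0.56074/(2·0.6256) = 0.44817
P₀ = 1/(1.74882 + 0.44817) = 1/2.19699 = 0.455168

Final: 0.455168


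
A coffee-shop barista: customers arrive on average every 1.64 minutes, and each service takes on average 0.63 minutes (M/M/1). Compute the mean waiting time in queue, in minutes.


λ = 60/1.64 = 36.5854 /hr
μ = 60/0.63 = 95.2381 /hr
ρ = λ/μ = 36.5854/95.2381 = 0.3841
Wq = ρ/(μ−λ) = 0.3841/(95.2381−36.5854) = 0.006550 hr
In minutes: 0.006550·60 = 0.3930 min

Final: 0.3930 min


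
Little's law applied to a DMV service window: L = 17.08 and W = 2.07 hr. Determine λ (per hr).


λ = L/W = 17.08/2.07 = 8.2512 /hr

Final: 8.2512 /hr


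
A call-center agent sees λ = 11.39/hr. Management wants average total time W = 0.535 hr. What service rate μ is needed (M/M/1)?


W = 1/(μ−λ) ⇒ μ − λ = 1/W = 1/0.535 = 1.8692
μ = λ + 1/W = 11.39 + 1.8692 = 13.2592 per hr

Final: 13.2592 /hr


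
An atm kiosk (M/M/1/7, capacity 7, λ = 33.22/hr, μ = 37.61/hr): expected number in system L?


ρ = 33.22/37.61 = 0.8833
L = ρ[1 − (K+1)ρ^K + Kρ^(K+1)] / [(1−ρ)(1−ρ^(K+1))]
Numerator: 0.8833·(1 − 8·0.419444 + 7·0.370485) = 0.210079
Denominator: (0.1167)·(0.629515) = 0.073480
L = 0.210079/0.073480 = 2.8590

Final: 2.8590


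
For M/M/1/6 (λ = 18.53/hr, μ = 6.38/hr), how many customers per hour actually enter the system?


ρ = 2.9044; P_K = (1−ρ)ρ^6/(1−ρ^7) = 0.656070
λ_eff = λ(1 − P_K) = 18.53·(1 − 0.656070) = 18.53·0.343930 = 6.3730 /hr

Final: 6.3730 /hr


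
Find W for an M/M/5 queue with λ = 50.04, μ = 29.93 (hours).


a = 1.6719; ρ = 0.3344; P₀ = 0.187352
Lq = P₀·a^c·ρ/(c!(1−ρ)²) = 0.01539
Wq = Lq/λ = 0.01539/50.04 = 0.0003076 hr
W = Wq + 1/μ = 0.0003076 + 0.03341 = 0.03372 hr

Final: 0.03372 hr


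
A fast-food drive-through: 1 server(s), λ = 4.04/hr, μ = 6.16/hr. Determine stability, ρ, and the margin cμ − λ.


Total capacity cμ = 1·6.16 = 6.16/hr
ρ = λ/(cμ) = 4.04/6.16 = 0.6558
Stable ⇔ ρ < 1: YES
Spare capacity = cμ − λ = 6.16 − 4.04 = 2.12/hr

Final: ρ = 0.6558; stable; margin = 2.12/hr


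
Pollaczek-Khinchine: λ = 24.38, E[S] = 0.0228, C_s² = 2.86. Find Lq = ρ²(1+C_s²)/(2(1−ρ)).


ρ = λ·E[S] = 24.38·0.0228 = 0.5559
Lq = ρ²(1+C_s²)/(2(1−ρ)) = 0.3090·(1+2.86)/(2·0.4441)
= 0.3090·3.8600/0.8883 = 1.34270

Final: 1.34270


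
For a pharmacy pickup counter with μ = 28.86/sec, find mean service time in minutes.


Mean service time = 1/μ = 1/28.86 second = 0.03465 second
In minutes: 0.03465 × 0.0166667 = 0.0005775 min

Final: 0.0005775 min


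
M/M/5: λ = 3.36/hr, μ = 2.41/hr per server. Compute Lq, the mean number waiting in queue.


a = λ/μ = 1.3942; ρ = a/5 = 0.2788
P₀ = 0.247768
Lq = P₀·a^c·ρ / (c!·(1−ρ)²) = 0.247768·5.26758·0.2788/(120·0.52007)
= 0.005831

Final: 0.005831


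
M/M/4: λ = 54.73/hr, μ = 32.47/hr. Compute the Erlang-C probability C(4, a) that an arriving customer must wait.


a = λ/μ = 1.6856; ρ = a/4 = 0.4214
P₀ = 0.182298 (from M/M/c formula)
C(c,a) = [a^c/(c!(1−ρ))]·P₀ = [8.07184/(24·0.5786)]·0.182298
= 0.58127·0.182298 = 0.105964

Final: 0.105964


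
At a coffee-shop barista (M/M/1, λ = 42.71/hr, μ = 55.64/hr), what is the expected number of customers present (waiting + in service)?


ρ = λ/μ = 42.71/55.64 = 0.7676
L = ρ/(1−ρ) = 0.7676/(1 − 0.7676) = 0.7676/0.2324 = 3.3032

Final: 3.3032


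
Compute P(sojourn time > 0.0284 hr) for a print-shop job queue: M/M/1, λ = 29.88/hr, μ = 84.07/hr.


W ~ Exponential(μ−λ) for M/M/1.
μ − λ = 84.07 − 29.88 = 54.1900
P(W > t) = e^{−(μ−λ)t} = e^{−1.5390} = 0.214596

Final: 0.214596


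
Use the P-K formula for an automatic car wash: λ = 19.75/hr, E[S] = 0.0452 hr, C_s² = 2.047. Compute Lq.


ρ = λ·E[S] = 19.75·0.0452 = 0.8927
Lq = ρ²(1+C_s²)/(2(1−ρ)) = 0.7969·(1+2.047)/(2·0.1073)
= 0.7969·3.0470/0.2146 = 11.31498

Final: 11.31498


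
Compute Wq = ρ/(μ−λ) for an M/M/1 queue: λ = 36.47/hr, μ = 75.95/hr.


ρ = 36.47/75.95 = 0.4802
Wq = ρ/(μ−λ) = 0.4802/(75.95 − 36.47) = 0.4802/39.48 = 0.01216 hr

Final: 0.01216 hr


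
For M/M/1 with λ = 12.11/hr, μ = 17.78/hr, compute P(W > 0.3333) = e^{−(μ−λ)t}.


W ~ Exponential(μ−λ) for M/M/1.
μ − λ = 17.78 − 12.11 = 5.6700
P(W > t) = e^{−(μ−λ)t} = e^{−1.8898} = 0.151100

Final: 0.151100


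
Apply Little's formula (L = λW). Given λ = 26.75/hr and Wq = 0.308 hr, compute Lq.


Lq = λWq = 26.75·0.308 = 8.2390

Final: 8.2390


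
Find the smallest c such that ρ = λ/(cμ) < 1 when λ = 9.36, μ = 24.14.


Stability requires cμ > λ ⇔ c > λ/μ.
λ/μ = 9.36/24.14 = 0.3877
Minimum integer c = ⌊0.3877⌋ + 1 = 1
Check: 1·24.14 = 24.14 > 9.36, while 0·24.14 = 0.00 ≤ 9.36

Final: 1 servers


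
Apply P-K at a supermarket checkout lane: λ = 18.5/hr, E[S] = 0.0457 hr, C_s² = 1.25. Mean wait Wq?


ρ = λ·E[S] = 18.5·0.0457 = 0.8454
E[S²] = E[S]²(1+C_s²) = 0.0457²·(1+1.25) = 0.004699
Wq = λ·E[S²]/(2(1−ρ)) = 18.5·0.004699/(2·0.1546) = 0.28125 hr

Final: 0.28125 hr


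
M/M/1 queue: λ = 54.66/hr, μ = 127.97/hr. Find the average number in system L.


ρ = λ/μ = 54.66/127.97 = 0.4271
L = ρ/(1−ρ) = 0.4271/(1 − 0.4271) = 0.4271/0.5729 = 0.7456

Final: 0.7456


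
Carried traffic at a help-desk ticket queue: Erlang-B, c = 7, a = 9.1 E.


B(7,9.1) = 0.366594 (Erlang-B)
Carried load = a(1 − B) = 9.1·(1 − 0.366594) = 9.1·0.633406 = 5.7640 E

Final: 5.7640 Erlangs


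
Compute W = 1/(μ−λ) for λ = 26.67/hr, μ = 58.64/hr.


W = 1/(μ−λ) = 1/(58.64 − 26.67) = 1/31.97 = 0.03128 hr

Final: 0.03128 hr


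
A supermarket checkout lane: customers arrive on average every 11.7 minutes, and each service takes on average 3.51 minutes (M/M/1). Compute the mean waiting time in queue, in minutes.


λ = 60/11.7 = 5.1282 /hr
μ = 60/3.51 = 17.0940 /hr
ρ = λ/μ = 5.1282/17.0940 = 0.3000
Wq = ρ/(μ−λ) = 0.3000/(17.0940−5.1282) = 0.02507 hr
In minutes: 0.02507·60 = 1.504 min

Final: 1.504 min


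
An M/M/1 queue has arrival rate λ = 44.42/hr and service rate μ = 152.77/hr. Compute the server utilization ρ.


ρ = λ/μ = 44.42/152.77 = 0.2908

Final: 0.2908


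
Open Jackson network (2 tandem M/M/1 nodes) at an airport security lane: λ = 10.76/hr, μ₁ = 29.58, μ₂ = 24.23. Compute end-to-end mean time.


Each node sees arrival rate λ = 10.76/hr (tandem ⇒ throughput preserved).
W₁ = 1/(μ₁−λ) = 1/(29.58−10.76) = 0.05313 hr
W₂ = 1/(μ₂−λ) = 1/(24.23−10.76) = 0.07424 hr
W_total = W₁ + W₂ = 0.05313 + 0.07424 = 0.12737 hr

Final: 0.12737 hr


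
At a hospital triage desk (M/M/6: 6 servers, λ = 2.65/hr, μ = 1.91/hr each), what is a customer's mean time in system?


a = 1.3874; ρ = 0.2312; P₀ = 0.249677
Lq = P₀·a^c·ρ/(c!(1−ρ)²) = 0.0009678
Wq = Lq/λ = 0.0009678/2.65 = 0.0003652 hr
W = Wq + 1/μ = 0.0003652 + 0.52356 = 0.52393 hr

Final: 0.52393 hr


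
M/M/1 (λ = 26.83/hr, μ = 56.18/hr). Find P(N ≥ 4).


ρ = 26.83/56.18 = 0.4776
P(N ≥ n) = ρ^n = 0.4776^4 = 0.052018

Final: 0.052018


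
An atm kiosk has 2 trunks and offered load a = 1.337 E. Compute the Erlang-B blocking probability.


B(c,a) = (a^c/c!) / Σ_{k=0}^{c} a^k/k!
a^2/2! = 0.893784
Σ terms (k=0..2): 1.00000 + 1.33700 + 0.89378 = 3.230784
B = 0.893784/3.230784 = 0.276646

Final: 0.276646


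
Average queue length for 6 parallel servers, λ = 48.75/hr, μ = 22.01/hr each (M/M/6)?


a = λ/μ = 2.2149; ρ = a/6 = 0.3692
P₀ = 0.108865
Lq = P₀·a^c·ρ / (c!·(1−ρ)²) = 0.108865·118.06671·0.3692/(720·0.39797)
= 0.01656

Final: 0.01656


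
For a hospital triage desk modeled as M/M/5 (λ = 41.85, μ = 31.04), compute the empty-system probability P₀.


a = λ/μ = 41.85/31.04 = 1.3483; ρ = a/c = 0.2697
Σ_{k=0}^{4} a^k/k! (terms k=0..4) = 1.00000 + 1.34826 + 0.90890 + 0.40848 + 0.13768 = 3.80333
Tail: a^5/(5!(1−ρ)) = 4.45522/(120·0.7303) = 0.05083
P₀ = 1/(3.80333 + 0.05083) = 1/3.85416 = 0.259460

Final: 0.259460


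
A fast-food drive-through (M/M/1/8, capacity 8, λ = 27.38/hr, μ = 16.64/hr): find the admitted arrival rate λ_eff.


ρ = 1.6454; P_K = (1−ρ)ρ^8/(1−ρ^9) = 0.396744
λ_eff = λ(1 − P_K) = 27.38·(1 − 0.396744) = 27.38·0.603256 = 16.5171 /hr

Final: 16.5171 /hr


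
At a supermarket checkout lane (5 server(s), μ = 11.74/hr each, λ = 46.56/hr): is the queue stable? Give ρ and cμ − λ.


Total capacity cμ = 5·11.74 = 58.70/hr
ρ = λ/(cμ) = 46.56/58.70 = 0.7932
Stable ⇔ ρ < 1: YES
Spare capacity = cμ − λ = 58.70 − 46.56 = 12.14/hr

Final: ρ = 0.7932; stable; margin = 12.14/hr


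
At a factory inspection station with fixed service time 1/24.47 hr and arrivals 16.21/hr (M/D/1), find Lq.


ρ = 16.21/24.47 = 0.6624
M/D/1: Lq = ρ²/(2(1−ρ)) = 0.4388/(2·0.3376) = 0.65001

Final: 0.65001


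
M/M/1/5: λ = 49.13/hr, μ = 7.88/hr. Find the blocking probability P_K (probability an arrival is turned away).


ρ = λ/μ = 49.13/7.88 = 6.2348
P_K = (1−ρ)ρ^K/(1−ρ^(K+1)) = (-5.2348·9421.124287)/(1 − 58738.557899)
= -49317.433611/-58737.557899 = 0.839623

Final: 0.839623


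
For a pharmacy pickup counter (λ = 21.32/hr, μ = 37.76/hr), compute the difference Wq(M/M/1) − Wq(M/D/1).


ρ = 21.32/37.76 = 0.5646
Wq(M/M/1) = ρ/(μ−λ) = 0.5646/16.44 = 0.03434 hr
Wq(M/D/1) = ρ/(2(μ−λ)) = 0.01717 hr
Savings = 0.03434 − 0.01717 = 0.01717 hr

Final: 0.01717 hr


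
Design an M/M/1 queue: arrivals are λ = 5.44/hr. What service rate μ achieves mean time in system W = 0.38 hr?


W = 1/(μ−λ) ⇒ μ − λ = 1/W = 1/0.38 = 2.6316
μ = λ + 1/W = 5.44 + 2.6316 = 8.0716 per hr

Final: 8.0716 /hr


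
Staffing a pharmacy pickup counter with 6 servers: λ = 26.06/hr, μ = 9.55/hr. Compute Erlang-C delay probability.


a = λ/μ = 2.7288; ρ = a/6 = 0.4548
P₀ = 0.064677 (from M/M/c formula)
C(c,a) = [a^c/(c!(1−ρ))]·P₀ = [412.88227/(720·0.5452)]·0.064677
= 1.05181·0.064677 = 0.068027

Final: 0.068027


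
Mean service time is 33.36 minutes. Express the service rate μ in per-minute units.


μ = 1/(service time) in consistent units.
1 minute = 1 min, so μ = 1/33.36 = 0.02998 per minute

Final: 0.02998 /min


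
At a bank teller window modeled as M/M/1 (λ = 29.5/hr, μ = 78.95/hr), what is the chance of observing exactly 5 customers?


ρ = 29.5/78.95 = 0.3737
P_n = (1−ρ)·ρ^n = (1 − 0.3737)·0.3737^5 = 0.6263·0.007284 = 0.004562

Final: 0.004562


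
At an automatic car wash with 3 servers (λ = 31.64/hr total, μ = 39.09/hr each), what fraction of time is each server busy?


ρ = λ/(cμ) = 31.64/(3·39.09) = 31.64/117.27 = 0.2698

Final: 0.2698


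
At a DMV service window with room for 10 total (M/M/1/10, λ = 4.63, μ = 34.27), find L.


ρ = 4.63/34.27 = 0.1351
L = ρ[1 − (K+1)ρ^K + Kρ^(K+1)] / [(1−ρ)(1−ρ^(K+1))]
Numerator: 0.1351·(1 − 11·0.000000002026 + 10·2.737e-10) = 0.135104
Denominator: (0.8649)·(1.000000) = 0.864896
L = 0.135104/0.864896 = 0.1562

Final: 0.1562


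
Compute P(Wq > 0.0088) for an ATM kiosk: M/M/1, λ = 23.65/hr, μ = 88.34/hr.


ρ = 23.65/88.34 = 0.2677
P(Wq > t) = ρ·e^{−(μ−λ)t} = 0.2677·e^{−0.5693}
= 0.2677·0.565937 = 0.151510

Final: 0.151510


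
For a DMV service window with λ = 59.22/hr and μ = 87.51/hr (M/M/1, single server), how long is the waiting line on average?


ρ = 59.22/87.51 = 0.6767
Lq = ρ²/(1−ρ) = 0.4580/0.3233 = 1.4166

Final: 1.4166


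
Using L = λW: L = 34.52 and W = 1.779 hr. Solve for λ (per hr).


λ = L/W = 34.52/1.779 = 19.4042 /hr

Final: 19.4042 /hr


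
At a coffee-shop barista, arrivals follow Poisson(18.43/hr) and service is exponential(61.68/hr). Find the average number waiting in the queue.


ρ = 18.43/61.68 = 0.2988
Lq = ρ²/(1−ρ) = 0.08928/0.7012 = 0.1273

Final: 0.1273


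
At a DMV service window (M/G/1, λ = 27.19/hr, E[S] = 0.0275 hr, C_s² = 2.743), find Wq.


ρ = λ·E[S] = 27.19·0.0275 = 0.7477
E[S²] = E[S]²(1+C_s²) = 0.0275²·(1+2.743) = 0.002831
Wq = λ·E[S²]/(2(1−ρ)) = 27.19·0.002831/(2·0.2523) = 0.15254 hr

Final: 0.15254 hr


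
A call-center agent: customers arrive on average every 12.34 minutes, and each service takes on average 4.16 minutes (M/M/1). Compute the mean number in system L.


λ = 60/12.34 = 4.8622 /hr
μ = 60/4.16 = 14.4231 /hr
ρ = λ/μ = 4.8622/14.4231 = 0.3371
L = ρ/(1−ρ) = 0.3371/0.6629 = 0.5086

Final: 0.5086


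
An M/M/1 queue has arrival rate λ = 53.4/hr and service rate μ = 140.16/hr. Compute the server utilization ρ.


ρ = λ/μ = 53.4/140.16 = 0.3810

Final: 0.3810


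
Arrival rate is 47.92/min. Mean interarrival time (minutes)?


Mean interarrival time = 1/λ = 1/47.92 minute = 0.02087 minute
In minutes: 0.02087 × 1 = 0.02087 min

Final: 0.02087 min


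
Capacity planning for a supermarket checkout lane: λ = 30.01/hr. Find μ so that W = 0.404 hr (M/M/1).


W = 1/(μ−λ) ⇒ μ − λ = 1/W = 1/0.404 = 2.4752
μ = λ + 1/W = 30.01 + 2.4752 = 32.4852 per hr

Final: 32.4852 /hr


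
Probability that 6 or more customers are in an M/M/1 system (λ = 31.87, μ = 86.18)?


ρ = 31.87/86.18 = 0.3698
P(N ≥ n) = ρ^n = 0.3698^6 = 0.002558

Final: 0.002558


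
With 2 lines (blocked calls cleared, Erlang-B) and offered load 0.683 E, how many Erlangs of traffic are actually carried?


B(2,0.683) = 0.121720 (Erlang-B)
Carried load = a(1 − B) = 0.683·(1 − 0.121720) = 0.683·0.878280 = 0.5999 E

Final: 0.5999 Erlangs


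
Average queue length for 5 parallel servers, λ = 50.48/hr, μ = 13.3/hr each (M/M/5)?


a = λ/μ = 3.7955; ρ = a/5 = 0.7591
P₀ = 0.017542
Lq = P₀·a^c·ρ / (c!·(1−ρ)²) = 0.017542·787.65952·0.7591/(120·0.05803)
= 1.50613

Final: 1.50613


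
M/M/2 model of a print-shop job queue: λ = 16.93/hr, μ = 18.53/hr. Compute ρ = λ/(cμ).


ρ = λ/(cμ) = 16.93/(2·18.53) = 16.93/37.06 = 0.4568

Final: 0.4568


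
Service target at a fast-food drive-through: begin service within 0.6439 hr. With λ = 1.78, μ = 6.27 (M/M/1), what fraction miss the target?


ρ = 1.78/6.27 = 0.2839
P(Wq > t) = ρ·e^{−(μ−λ)t} = 0.2839·e^{−2.8911}
= 0.2839·0.055515 = 0.015760

Final: 0.015760


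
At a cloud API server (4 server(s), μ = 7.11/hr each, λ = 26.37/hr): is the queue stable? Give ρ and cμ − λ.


Total capacity cμ = 4·7.11 = 28.44/hr
ρ = λ/(cμ) = 26.37/28.44 = 0.9272
Stable ⇔ ρ < 1: YES
Spare capacity = cμ − λ = 28.44 − 26.37 = 2.07/hr

Final: ρ = 0.9272; stable; margin = 2.07/hr


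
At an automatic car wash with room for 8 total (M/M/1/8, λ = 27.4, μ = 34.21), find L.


ρ = 27.4/34.21 = 0.8009
L = ρ[1 − (K+1)ρ^K + Kρ^(K+1)] / [(1−ρ)(1−ρ^(K+1))]
Numerator: 0.8009·(1 − 9·0.169348 + 8·0.135637) = 0.449295
Denominator: (0.1991)·(0.864363) = 0.172064
L = 0.449295/0.172064 = 2.6112

Final: 2.6112


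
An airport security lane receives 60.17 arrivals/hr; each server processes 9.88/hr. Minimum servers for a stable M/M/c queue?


Stability requires cμ > λ ⇔ c > λ/μ.
λ/μ = 60.17/9.88 = 6.0901
Minimum integer c = ⌊6.0901⌋ + 1 = 7
Check: 7·9.88 = 69.16 > 60.17, while 6·9.88 = 59.28 ≤ 60.17

Final: 7 servers


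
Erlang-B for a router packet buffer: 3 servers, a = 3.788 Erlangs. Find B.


B(c,a) = (a^c/c!) / Σ_{k=0}^{c} a^k/k!
a^3/3! = 9.058967
Σ terms (k=0..3): 1.00000 + 3.78800 + 7.17447 + 9.05897 = 21.021439
B = 9.058967/21.021439 = 0.430939

Final: 0.430939


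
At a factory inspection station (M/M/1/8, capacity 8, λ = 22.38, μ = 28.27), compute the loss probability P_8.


ρ = λ/μ = 22.38/28.27 = 0.7917
P_K = (1−ρ)ρ^K/(1−ρ^(K+1)) = (0.2083·0.154267)/(1 − 0.122126)
= 0.032141/0.877874 = 0.036613

Final: 0.036613


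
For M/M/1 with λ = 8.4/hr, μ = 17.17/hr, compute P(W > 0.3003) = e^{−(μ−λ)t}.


W ~ Exponential(μ−λ) for M/M/1.
μ − λ = 17.17 − 8.4 = 8.7700
P(W > t) = e^{−(μ−λ)t} = e^{−2.6336} = 0.071817

Final: 0.071817


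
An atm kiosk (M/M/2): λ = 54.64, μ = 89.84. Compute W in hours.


a = 0.6082; ρ = 0.3041; P₀ = 0.533629
Lq = P₀·a^c·ρ/(c!(1−ρ)²) = 0.06197
Wq = Lq/λ = 0.06197/54.64 = 0.001134 hr
W = Wq + 1/μ = 0.001134 + 0.01113 = 0.01227 hr

Final: 0.01227 hr


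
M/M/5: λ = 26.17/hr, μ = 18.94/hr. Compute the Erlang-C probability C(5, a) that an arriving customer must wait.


a = λ/μ = 1.3817; ρ = a/5 = 0.2763
P₀ = 0.250887 (from M/M/c formula)
C(c,a) = [a^c/(c!(1−ρ))]·P₀ = [5.03638/(120·0.7237)]·0.250887
= 0.05800·0.250887 = 0.014551

Final: 0.014551


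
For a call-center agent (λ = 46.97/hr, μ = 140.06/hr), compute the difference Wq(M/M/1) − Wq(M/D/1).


ρ = 46.97/140.06 = 0.3354
Wq(M/M/1) = ρ/(μ−λ) = 0.3354/93.09 = 0.003602 hr
Wq(M/D/1) = ρ/(2(μ−λ)) = 0.001801 hr
Savings = 0.003602 − 0.001801 = 0.001801 hr

Final: 0.001801 hr


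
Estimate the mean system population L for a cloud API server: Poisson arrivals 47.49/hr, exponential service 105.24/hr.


ρ = λ/μ = 47.49/105.24 = 0.4513
L = ρ/(1−ρ) = 0.4513/(1 − 0.4513) = 0.4513/0.5487 = 0.8223

Final: 0.8223


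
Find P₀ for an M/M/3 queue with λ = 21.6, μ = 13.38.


a = λ/μ = 21.6/13.38 = 1.6143; ρ = a/c = 0.5381
Σ_{k=0}^{2} a^k/k! (terms k=0..2) = 1.00000 + 1.61435 + 1.30306 = 3.91741
Tail: a^3/(3!(1−ρ)) = 4.20720/(6·0.4619) = 1.51813
P₀ = 1/(3.91741 + 1.51813) = 1/5.43554 = 0.183974

Final: 0.183974


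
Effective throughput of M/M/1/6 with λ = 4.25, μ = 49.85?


ρ = 0.08526; P_K = (1−ρ)ρ^6/(1−ρ^7) = 0.0000003513
λ_eff = λ(1 − P_K) = 4.25·(1 − 0.0000003513) = 4.25·1.000000 = 4.2500 /hr

Final: 4.2500 /hr


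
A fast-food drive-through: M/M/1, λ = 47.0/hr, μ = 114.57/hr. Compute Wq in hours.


ρ = 47.0/114.57 = 0.4102
Wq = ρ/(μ−λ) = 0.4102/(114.57 − 47.0) = 0.4102/67.57 = 0.006071 hr

Final: 0.006071 hr


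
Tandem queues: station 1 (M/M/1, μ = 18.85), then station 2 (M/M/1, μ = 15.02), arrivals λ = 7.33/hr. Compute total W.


Each node sees arrival rate λ = 7.33/hr (tandem ⇒ throughput preserved).
W₁ = 1/(μ₁−λ) = 1/(18.85−7.33) = 0.08681 hr
W₂ = 1/(μ₂−λ) = 1/(15.02−7.33) = 0.13004 hr
W_total = W₁ + W₂ = 0.08681 + 0.13004 = 0.21684 hr

Final: 0.21684 hr


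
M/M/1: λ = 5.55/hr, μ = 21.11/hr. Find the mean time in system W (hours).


W = 1/(μ−λ) = 1/(21.11 − 5.55) = 1/15.56 = 0.06427 hr

Final: 0.06427 hr


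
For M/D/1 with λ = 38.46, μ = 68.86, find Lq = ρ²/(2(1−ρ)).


ρ = 38.46/68.86 = 0.5585
M/D/1: Lq = ρ²/(2(1−ρ)) = 0.3119/(2·0.4415) = 0.35330

Final: 0.35330


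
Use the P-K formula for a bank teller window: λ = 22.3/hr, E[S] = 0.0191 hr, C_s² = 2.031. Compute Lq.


ρ = λ·E[S] = 22.3·0.0191 = 0.4259
Lq = ρ²(1+C_s²)/(2(1−ρ)) = 0.1814·(1+2.031)/(2·0.5741)
= 0.1814·3.0310/1.1481 = 0.47893

Final: 0.47893


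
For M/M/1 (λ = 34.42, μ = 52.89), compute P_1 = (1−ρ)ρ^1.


ρ = 34.42/52.89 = 0.6508
P_n = (1−ρ)·ρ^n = (1 − 0.6508)·0.6508^1 = 0.3492·0.650785 = 0.227264

Final: 0.227264


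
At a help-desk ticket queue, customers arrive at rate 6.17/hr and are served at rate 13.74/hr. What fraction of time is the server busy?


ρ = λ/μ = 6.17/13.74 = 0.4491

Final: 0.4491


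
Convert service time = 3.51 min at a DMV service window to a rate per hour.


μ = 1/(service time) in consistent units.
1 hour = 60 min, so μ = 60/3.51 = 17.0940 per hour

Final: 17.0940 /hr


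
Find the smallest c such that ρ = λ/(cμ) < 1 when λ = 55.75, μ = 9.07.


Stability requires cμ > λ ⇔ c > λ/μ.
λ/μ = 55.75/9.07 = 6.1466
Minimum integer c = ⌊6.1466⌋ + 1 = 7
Check: 7·9.07 = 63.49 > 55.75, while 6·9.07 = 54.42 ≤ 55.75

Final: 7 servers


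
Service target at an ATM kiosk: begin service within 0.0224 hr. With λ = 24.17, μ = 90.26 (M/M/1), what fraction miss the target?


ρ = 24.17/90.26 = 0.2678
P(Wq > t) = ρ·e^{−(μ−λ)t} = 0.2678·e^{−1.4804}
= 0.2678·0.227543 = 0.060932

Final: 0.060932


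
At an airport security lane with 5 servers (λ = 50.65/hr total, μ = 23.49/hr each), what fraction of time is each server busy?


ρ = λ/(cμ) = 50.65/(5·23.49) = 50.65/117.45 = 0.4312

Final: 0.4312


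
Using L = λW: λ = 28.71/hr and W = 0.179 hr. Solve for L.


L = λW = 28.71·0.179 = 5.1391

Final: 5.1391


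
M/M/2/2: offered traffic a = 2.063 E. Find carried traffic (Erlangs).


B(2,2.063) = 0.409939 (Erlang-B)
Carried load = a(1 − B) = 2.063·(1 − 0.409939) = 2.063·0.590061 = 1.2173 E

Final: 1.2173 Erlangs


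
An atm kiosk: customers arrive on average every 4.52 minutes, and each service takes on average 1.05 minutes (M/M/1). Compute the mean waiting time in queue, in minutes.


λ = 60/4.52 = 13.2743 /hr
μ = 60/1.05 = 57.1429 /hr
ρ = λ/μ = 13.2743/57.1429 = 0.2323
Wq = ρ/(μ−λ) = 0.2323/(57.1429−13.2743) = 0.005295 hr
In minutes: 0.005295·60 = 0.3177 min

Final: 0.3177 min


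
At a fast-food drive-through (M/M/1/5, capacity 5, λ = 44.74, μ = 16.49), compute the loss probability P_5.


ρ = λ/μ = 44.74/16.49 = 2.7132
P_K = (1−ρ)ρ^K/(1−ρ^(K+1)) = (-1.7132·147.020068)/(1 − 398.888894)
= -251.868826/-397.888894 = 0.633013

Final: 0.633013


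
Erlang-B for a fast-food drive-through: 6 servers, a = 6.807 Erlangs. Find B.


B(c,a) = (a^c/c!) / Σ_{k=0}^{c} a^k/k!
a^6/6! = 138.166262
Σ terms (k=0..6): 1.00000 + 6.80700 + 23.16762 + 52.56734 + 89.45647 + 121.78604 + 138.16626 = 432.950736
B = 138.166262/432.950736 = 0.319127

Final: 0.319127


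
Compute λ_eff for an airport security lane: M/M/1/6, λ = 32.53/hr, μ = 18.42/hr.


ρ = 1.7660; P_K = (1−ρ)ρ^6/(1−ρ^7) = 0.442004
λ_eff = λ(1 − P_K) = 32.53·(1 − 0.442004) = 32.53·0.557996 = 18.1516 /hr

Final: 18.1516 /hr


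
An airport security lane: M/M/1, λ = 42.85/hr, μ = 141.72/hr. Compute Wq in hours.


ρ = 42.85/141.72 = 0.3024
Wq = ρ/(μ−λ) = 0.3024/(141.72 − 42.85) = 0.3024/98.87 = 0.003058 hr

Final: 0.003058 hr


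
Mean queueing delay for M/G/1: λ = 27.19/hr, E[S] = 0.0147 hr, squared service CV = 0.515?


ρ = λ·E[S] = 27.19·0.0147 = 0.3997
E[S²] = E[S]²(1+C_s²) = 0.0147²·(1+0.515) = 0.0003274
Wq = λ·E[S²]/(2(1−ρ)) = 27.19·0.0003274/(2·0.6003) = 0.007414 hr

Final: 0.007414 hr


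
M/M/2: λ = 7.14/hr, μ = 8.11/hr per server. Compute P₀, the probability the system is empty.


a = λ/μ = 7.14/8.11 = 0.8804; ρ = a/c = 0.4402
Σ_{k=0}^{1} a^k/k! (terms k=0..1) = 1.00000 + 0.88039 = 1.88039
Tail: a^2/(2!(1−ρ)) = 0.77509/(2·0.5598) = 0.69229
P₀ = 1/(1.88039 + 0.69229) = 1/2.57269 = 0.388699

Final: 0.388699


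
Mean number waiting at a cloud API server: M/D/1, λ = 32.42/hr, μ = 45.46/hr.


ρ = 32.42/45.46 = 0.7132
M/D/1: Lq = ρ²/(2(1−ρ)) = 0.5086/(2·0.2868) = 0.88652

Final: 0.88652


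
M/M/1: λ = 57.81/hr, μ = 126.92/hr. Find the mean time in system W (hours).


W = 1/(μ−λ) = 1/(126.92 − 57.81) = 1/69.11 = 0.01447 hr

Final: 0.01447 hr


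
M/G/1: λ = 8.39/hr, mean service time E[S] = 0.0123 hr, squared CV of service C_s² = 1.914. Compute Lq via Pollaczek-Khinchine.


ρ = λ·E[S] = 8.39·0.0123 = 0.1032
Lq = ρ²(1+C_s²)/(2(1−ρ)) = 0.01065·(1+1.914)/(2·0.8968)
= 0.01065·2.9140/1.7936 = 0.01730

Final: 0.01730


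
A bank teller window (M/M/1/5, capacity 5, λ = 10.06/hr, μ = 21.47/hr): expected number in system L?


ρ = 10.06/21.47 = 0.4686
L = ρ[1 − (K+1)ρ^K + Kρ^(K+1)] / [(1−ρ)(1−ρ^(K+1))]
Numerator: 0.4686·(1 − 6·0.022585 + 5·0.010583) = 0.429858
Denominator: (0.5314)·(0.989417) = 0.525815
L = 0.429858/0.525815 = 0.8175

Final: 0.8175


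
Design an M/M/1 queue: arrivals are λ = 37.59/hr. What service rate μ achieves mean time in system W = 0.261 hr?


W = 1/(μ−λ) ⇒ μ − λ = 1/W = 1/0.261 = 3.8314
μ = λ + 1/W = 37.59 + 3.8314 = 41.4214 per hr

Final: 41.4214 /hr


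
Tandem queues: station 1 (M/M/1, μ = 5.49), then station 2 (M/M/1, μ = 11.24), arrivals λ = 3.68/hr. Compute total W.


Each node sees arrival rate λ = 3.68/hr (tandem ⇒ throughput preserved).
W₁ = 1/(μ₁−λ) = 1/(5.49−3.68) = 0.55249 hr
W₂ = 1/(μ₂−λ) = 1/(11.24−3.68) = 0.13228 hr
W_total = W₁ + W₂ = 0.55249 + 0.13228 = 0.68476 hr

Final: 0.68476 hr


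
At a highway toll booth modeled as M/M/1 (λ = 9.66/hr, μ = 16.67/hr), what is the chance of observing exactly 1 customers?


ρ = 9.66/16.67 = 0.5795
P_n = (1−ρ)·ρ^n = (1 − 0.5795)·0.5795^1 = 0.4205·0.579484 = 0.243682

Final: 0.243682


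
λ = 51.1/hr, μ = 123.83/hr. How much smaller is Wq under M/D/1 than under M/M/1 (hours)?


ρ = 51.1/123.83 = 0.4127
Wq(M/M/1) = ρ/(μ−λ) = 0.4127/72.73 = 0.005674 hr
Wq(M/D/1) = ρ/(2(μ−λ)) = 0.002837 hr
Savings = 0.005674 − 0.002837 = 0.002837 hr

Final: 0.002837 hr


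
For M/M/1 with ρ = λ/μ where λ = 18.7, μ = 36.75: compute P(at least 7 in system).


ρ = 18.7/36.75 = 0.5088
P(N ≥ n) = ρ^n = 0.5088^7 = 0.008833

Final: 0.008833


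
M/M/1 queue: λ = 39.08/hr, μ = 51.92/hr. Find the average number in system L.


ρ = λ/μ = 39.08/51.92 = 0.7527
L = ρ/(1−ρ) = 0.7527/(1 − 0.7527) = 0.7527/0.2473 = 3.0436

Final: 3.0436


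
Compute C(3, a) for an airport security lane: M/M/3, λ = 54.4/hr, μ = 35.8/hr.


a = λ/μ = 1.5196; ρ = a/3 = 0.5065
P₀ = 0.205800 (from M/M/c formula)
C(c,a) = [a^c/(c!(1−ρ))]·P₀ = [3.50871/(6·0.4935)]·0.205800
= 1.18502·0.205800 = 0.243876

Final: 0.243876


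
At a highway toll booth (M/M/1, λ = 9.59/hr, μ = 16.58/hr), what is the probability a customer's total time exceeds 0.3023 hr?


W ~ Exponential(μ−λ) for M/M/1.
μ − λ = 16.58 − 9.59 = 6.9900
P(W > t) = e^{−(μ−λ)t} = e^{−2.1131} = 0.120865

Final: 0.120865


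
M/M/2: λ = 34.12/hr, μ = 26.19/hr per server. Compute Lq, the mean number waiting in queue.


a = λ/μ = 1.3028; ρ = a/2 = 0.6514
P₀ = 0.211098
Lq = P₀·a^c·ρ / (c!·(1−ρ)²) = 0.211098·1.69725·0.6514/(2·0.12153)
= 0.96023

Final: 0.96023


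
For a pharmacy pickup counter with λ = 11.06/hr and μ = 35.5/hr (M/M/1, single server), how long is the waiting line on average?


ρ = 11.06/35.5 = 0.3115
Lq = ρ²/(1−ρ) = 0.09706/0.6885 = 0.1410

Final: 0.1410


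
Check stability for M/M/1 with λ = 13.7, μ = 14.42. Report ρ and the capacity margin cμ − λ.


Total capacity cμ = 1·14.42 = 14.42/hr
ρ = λ/(cμ) = 13.7/14.42 = 0.9501
Stable ⇔ ρ < 1: YES
Spare capacity = cμ − λ = 14.42 − 13.7 = 0.72/hr

Final: ρ = 0.9501; stable; margin = 0.72/hr


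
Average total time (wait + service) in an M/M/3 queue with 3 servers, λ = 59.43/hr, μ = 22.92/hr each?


a = 2.5929; ρ = 0.8643; P₀ = 0.035252
Lq = P₀·a^c·ρ/(c!(1−ρ)²) = 4.80816
Wq = Lq/λ = 4.80816/59.43 = 0.08090 hr
W = Wq + 1/μ = 0.08090 + 0.04363 = 0.12453 hr

Final: 0.12453 hr


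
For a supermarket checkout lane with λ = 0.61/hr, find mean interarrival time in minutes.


Mean interarrival time = 1/λ = 1/0.61 hour = 1.63934 hour
In minutes: 1.63934 × 60 = 98.3607 min

Final: 98.3607 min


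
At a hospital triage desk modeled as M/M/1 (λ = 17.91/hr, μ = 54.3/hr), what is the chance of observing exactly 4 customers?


ρ = 17.91/54.3 = 0.3298
P_n = (1−ρ)·ρ^n = (1 − 0.3298)·0.3298^4 = 0.6702·0.011835 = 0.007932

Final: 0.007932


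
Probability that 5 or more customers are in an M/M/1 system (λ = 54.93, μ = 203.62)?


ρ = 54.93/203.62 = 0.2698
P(N ≥ n) = ρ^n = 0.2698^5 = 0.001429

Final: 0.001429


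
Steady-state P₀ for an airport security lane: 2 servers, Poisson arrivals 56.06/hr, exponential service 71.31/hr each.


a = λ/μ = 56.06/71.31 = 0.7861; ρ = a/c = 0.3931
Σ_{k=0}^{1} a^k/k! (terms k=0..1) = 1.00000 + 0.78615 = 1.78615
Tail: a^2/(2!(1−ρ)) = 0.61802/(2·0.6069) = 0.50914
P₀ = 1/(1.78615 + 0.50914) = 1/2.29529 = 0.435675

Final: 0.435675


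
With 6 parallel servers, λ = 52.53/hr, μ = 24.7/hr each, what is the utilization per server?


ρ = λ/(cμ) = 52.53/(6·24.7) = 52.53/148.20 = 0.3545

Final: 0.3545


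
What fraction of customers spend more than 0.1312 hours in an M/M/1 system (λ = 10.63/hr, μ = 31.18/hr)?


W ~ Exponential(μ−λ) for M/M/1.
μ − λ = 31.18 − 10.63 = 20.5500
P(W > t) = e^{−(μ−λ)t} = e^{−2.6962} = 0.067464

Final: 0.067464


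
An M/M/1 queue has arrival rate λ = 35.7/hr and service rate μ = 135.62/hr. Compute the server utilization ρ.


ρ = λ/μ = 35.7/135.62 = 0.2632

Final: 0.2632


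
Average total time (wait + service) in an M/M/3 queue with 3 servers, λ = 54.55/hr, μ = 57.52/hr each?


a = 0.9484; ρ = 0.3161; P₀ = 0.383739
Lq = P₀·a^c·ρ/(c!(1−ρ)²) = 0.03687
Wq = Lq/λ = 0.03687/54.55 = 0.0006760 hr
W = Wq + 1/μ = 0.0006760 + 0.01739 = 0.01806 hr

Final: 0.01806 hr


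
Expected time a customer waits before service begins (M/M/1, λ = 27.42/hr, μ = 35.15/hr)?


ρ = 27.42/35.15 = 0.7801
Wq = ρ/(μ−λ) = 0.7801/(35.15 − 27.42) = 0.7801/7.73 = 0.1009 hr

Final: 0.1009 hr


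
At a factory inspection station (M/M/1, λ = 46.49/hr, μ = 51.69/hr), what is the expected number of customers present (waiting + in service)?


ρ = λ/μ = 46.49/51.69 = 0.8994
L = ρ/(1−ρ) = 0.8994/(1 − 0.8994) = 0.8994/0.1006 = 8.9404

Final: 8.9404


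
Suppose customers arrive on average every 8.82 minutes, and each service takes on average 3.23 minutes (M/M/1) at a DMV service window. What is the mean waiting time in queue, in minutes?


λ = 60/8.82 = 6.8027 /hr
μ = 60/3.23 = 18.5759 /hr
ρ = λ/μ = 6.8027/18.5759 = 0.3662
Wq = ρ/(μ−λ) = 0.3662/(18.5759−6.8027) = 0.03111 hr
In minutes: 0.03111·60 = 1.866 min

Final: 1.866 min


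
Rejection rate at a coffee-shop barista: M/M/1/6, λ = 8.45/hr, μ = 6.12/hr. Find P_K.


ρ = λ/μ = 8.45/6.12 = 1.3807
P_K = (1−ρ)ρ^K/(1−ρ^(K+1)) = (-0.3807·6.928380)/(1 − 9.566146)
= -2.637766/-8.566146 = 0.307929

Final: 0.307929


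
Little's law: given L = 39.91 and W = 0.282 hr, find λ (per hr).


λ = L/W = 39.91/0.282 = 141.5248 /hr

Final: 141.5248 /hr


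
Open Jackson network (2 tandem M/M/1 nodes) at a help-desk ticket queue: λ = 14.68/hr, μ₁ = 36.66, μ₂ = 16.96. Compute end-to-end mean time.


Each node sees arrival rate λ = 14.68/hr (tandem ⇒ throughput preserved).
W₁ = 1/(μ₁−λ) = 1/(36.66−14.68) = 0.04550 hr
W₂ = 1/(μ₂−λ) = 1/(16.96−14.68) = 0.43860 hr
W_total = W₁ + W₂ = 0.04550 + 0.43860 = 0.48409 hr

Final: 0.48409 hr


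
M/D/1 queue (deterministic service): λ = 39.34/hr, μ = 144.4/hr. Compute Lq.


ρ = 39.34/144.4 = 0.2724
M/D/1: Lq = ρ²/(2(1−ρ)) = 0.07422/(2·0.7276) = 0.05101

Final: 0.05101


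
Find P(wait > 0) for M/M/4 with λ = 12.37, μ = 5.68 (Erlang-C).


a = λ/μ = 2.1778; ρ = a/4 = 0.5445
P₀ = 0.107201 (from M/M/c formula)
C(c,a) = [a^c/(c!(1−ρ))]·P₀ = [22.49497/(24·0.4555)]·0.107201
= 2.05751·0.107201 = 0.220567

Final: 0.220567


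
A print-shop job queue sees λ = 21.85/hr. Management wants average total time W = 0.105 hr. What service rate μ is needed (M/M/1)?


W = 1/(μ−λ) ⇒ μ − λ = 1/W = 1/0.105 = 9.5238
μ = λ + 1/W = 21.85 + 9.5238 = 31.3738 per hr

Final: 31.3738 /hr


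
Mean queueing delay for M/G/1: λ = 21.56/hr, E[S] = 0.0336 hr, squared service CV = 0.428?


ρ = λ·E[S] = 21.56·0.0336 = 0.7244
E[S²] = E[S]²(1+C_s²) = 0.0336²·(1+0.428) = 0.001612
Wq = λ·E[S²]/(2(1−ρ)) = 21.56·0.001612/(2·0.2756) = 0.06306 hr

Final: 0.06306 hr


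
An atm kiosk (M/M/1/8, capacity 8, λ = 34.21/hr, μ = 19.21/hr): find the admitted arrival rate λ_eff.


ρ = 1.7808; P_K = (1−ρ)ρ^8/(1−ρ^9) = 0.440916
λ_eff = λ(1 − P_K) = 34.21·(1 − 0.440916) = 34.21·0.559084 = 19.1263 /hr

Final: 19.1263 /hr


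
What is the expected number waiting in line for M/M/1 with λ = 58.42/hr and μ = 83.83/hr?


ρ = 58.42/83.83 = 0.6969
Lq = ρ²/(1−ρ) = 0.4857/0.3031 = 1.6022

Final: 1.6022


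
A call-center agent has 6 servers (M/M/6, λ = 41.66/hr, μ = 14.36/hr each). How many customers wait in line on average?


a = λ/μ = 2.9011; ρ = a/6 = 0.4835
P₀ = 0.054212
Lq = P₀·a^c·ρ / (c!·(1−ρ)²) = 0.054212·596.19586·0.4835/(720·0.26675)
= 0.08137

Final: 0.08137


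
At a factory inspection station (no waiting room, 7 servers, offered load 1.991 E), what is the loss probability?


B(c,a) = (a^c/c!) / Σ_{k=0}^{c} a^k/k!
a^7/7! = 0.024608
Σ terms (k=0..7): 1.00000 + 1.99100 + 1.98204 + 1.31541 + 0.65475 + 0.26072 + 0.08652 + 0.02461 = 7.315046
B = 0.024608/7.315046 = 0.003364

Final: 0.003364


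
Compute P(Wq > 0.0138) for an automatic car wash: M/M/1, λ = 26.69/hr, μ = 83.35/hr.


ρ = 26.69/83.35 = 0.3202
P(Wq > t) = ρ·e^{−(μ−λ)t} = 0.3202·e^{−0.7819}
= 0.3202·0.457532 = 0.146509

Final: 0.146509


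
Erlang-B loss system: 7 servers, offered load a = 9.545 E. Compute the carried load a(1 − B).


B(7,9.545) = 0.388166 (Erlang-B)
Carried load = a(1 − B) = 9.545·(1 − 0.388166) = 9.545·0.611834 = 5.8400 E

Final: 5.8400 Erlangs


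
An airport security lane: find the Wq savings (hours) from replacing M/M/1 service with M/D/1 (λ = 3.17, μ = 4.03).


ρ = 3.17/4.03 = 0.7866
Wq(M/M/1) = ρ/(μ−λ) = 0.7866/0.8600 = 0.91465 hr
Wq(M/D/1) = ρ/(2(μ−λ)) = 0.45733 hr
Savings = 0.91465 − 0.45733 = 0.45733 hr

Final: 0.45733 hr


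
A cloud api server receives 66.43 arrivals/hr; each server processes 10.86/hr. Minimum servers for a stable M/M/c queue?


Stability requires cμ > λ ⇔ c > λ/μ.
λ/μ = 66.43/10.86 = 6.1169
Minimum integer c = ⌊6.1169⌋ + 1 = 7
Check: 7·10.86 = 76.02 > 66.43, while 6·10.86 = 65.16 ≤ 66.43

Final: 7 servers


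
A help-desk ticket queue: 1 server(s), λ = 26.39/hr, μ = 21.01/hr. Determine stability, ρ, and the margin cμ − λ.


Total capacity cμ = 1·21.01 = 21.01/hr
ρ = λ/(cμ) = 26.39/21.01 = 1.2561
Stable ⇔ ρ < 1: NO
Spare capacity = cμ − λ = 21.01 − 26.39 = -5.38/hr

Final: ρ = 1.2561; unstable; margin = -5.38/hr


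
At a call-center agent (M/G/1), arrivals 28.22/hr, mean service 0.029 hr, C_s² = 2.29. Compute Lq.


ρ = λ·E[S] = 28.22·0.029 = 0.8184
Lq = ρ²(1+C_s²)/(2(1−ρ)) = 0.6697·(1+2.29)/(2·0.1816)
= 0.6697·3.2900/0.3632 = 6.06614

Final: 6.06614


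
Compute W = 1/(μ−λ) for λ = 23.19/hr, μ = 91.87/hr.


W = 1/(μ−λ) = 1/(91.87 − 23.19) = 1/68.68 = 0.01456 hr

Final: 0.01456 hr


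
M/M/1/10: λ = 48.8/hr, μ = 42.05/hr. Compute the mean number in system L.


ρ = 48.8/42.05 = 1.1605
L = ρ[1 − (K+1)ρ^K + Kρ^(K+1)] / [(1−ρ)(1−ρ^(K+1))]
Numerator: 1.1605·(1 − 11·4.431372 + 10·5.142710) = 4.273055
Denominator: (-0.1605)·(-4.142710) = 0.665001
L = 4.273055/0.665001 = 6.4256

Final: 6.4256


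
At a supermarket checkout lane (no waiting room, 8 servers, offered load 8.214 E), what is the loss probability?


B(c,a) = (a^c/c!) / Σ_{k=0}^{c} a^k/k!
a^8/8! = 513.945496
Σ terms (k=0..8): 1.00000 + 8.21400 + 33.73490 + 92.36615 + 189.67389 + 311.59627 + 426.57529 + 500.55563 + 513.94550 = 2077.661626
B = 513.945496/2077.661626 = 0.247367

Final: 0.247367


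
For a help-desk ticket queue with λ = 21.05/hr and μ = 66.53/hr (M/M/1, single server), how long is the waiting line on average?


ρ = 21.05/66.53 = 0.3164
Lq = ρ²/(1−ρ) = 0.1001/0.6836 = 0.1464

Final: 0.1464


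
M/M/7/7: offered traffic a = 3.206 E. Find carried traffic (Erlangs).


B(7,3.206) = 0.028472 (Erlang-B)
Carried load = a(1 − B) = 3.206·(1 − 0.028472) = 3.206·0.971528 = 3.1147 E

Final: 3.1147 Erlangs


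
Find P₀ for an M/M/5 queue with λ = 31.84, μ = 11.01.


a = λ/μ = 31.84/11.01 = 2.8919; ρ = a/c = 0.5784
Σ_{k=0}^{4} a^k/k! (terms k=0..4) = 1.00000 + 2.89192 + 4.18159 + 4.03094 + 2.91428 = 15.01873
Tail: a^5/(5!(1−ρ)) = 202.26871/(120·0.4216) = 3.99788
P₀ = 1/(15.01873 + 3.99788) = 1/19.01661 = 0.052586

Final: 0.052586


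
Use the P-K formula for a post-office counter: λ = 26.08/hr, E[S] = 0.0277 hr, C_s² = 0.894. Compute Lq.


ρ = λ·E[S] = 26.08·0.0277 = 0.7224
Lq = ρ²(1+C_s²)/(2(1−ρ)) = 0.5219·(1+0.894)/(2·0.2776)
= 0.5219·1.8940/0.5552 = 1.78045

Final: 1.78045
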